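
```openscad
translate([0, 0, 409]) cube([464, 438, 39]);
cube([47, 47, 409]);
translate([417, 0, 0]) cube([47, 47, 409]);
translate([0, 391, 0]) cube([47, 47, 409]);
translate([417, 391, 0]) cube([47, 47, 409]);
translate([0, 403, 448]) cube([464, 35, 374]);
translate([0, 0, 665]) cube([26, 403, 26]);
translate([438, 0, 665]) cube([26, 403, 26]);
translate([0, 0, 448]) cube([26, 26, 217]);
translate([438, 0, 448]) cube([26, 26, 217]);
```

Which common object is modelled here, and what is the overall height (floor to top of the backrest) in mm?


A chair. The overall height is 822 mm.

A slab on four corner posts with a tall panel at the back — a chair. The seat slab sits at z = 409 with thickness 39, and the 374 mm backrest starts at the seat top, so the overall height is 409 + 39 + 374 = 822 mm.


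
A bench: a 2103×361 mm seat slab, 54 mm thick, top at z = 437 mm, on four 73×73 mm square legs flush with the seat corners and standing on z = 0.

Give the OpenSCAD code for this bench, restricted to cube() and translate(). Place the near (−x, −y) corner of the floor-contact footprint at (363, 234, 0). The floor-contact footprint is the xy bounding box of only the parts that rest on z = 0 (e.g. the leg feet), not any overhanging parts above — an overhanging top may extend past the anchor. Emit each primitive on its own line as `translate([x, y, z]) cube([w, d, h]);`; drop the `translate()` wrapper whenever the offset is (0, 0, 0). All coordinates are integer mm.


translate([363, 234, 383]) cube([2103, 361, 54]);
translate([363, 234, 0]) cube([73, 73, 383]);
translate([363, 522, 0]) cube([73, 73, 383]);
translate([2393, 234, 0]) cube([73, 73, 383]);
translate([2393, 522, 0]) cube([73, 73, 383]);


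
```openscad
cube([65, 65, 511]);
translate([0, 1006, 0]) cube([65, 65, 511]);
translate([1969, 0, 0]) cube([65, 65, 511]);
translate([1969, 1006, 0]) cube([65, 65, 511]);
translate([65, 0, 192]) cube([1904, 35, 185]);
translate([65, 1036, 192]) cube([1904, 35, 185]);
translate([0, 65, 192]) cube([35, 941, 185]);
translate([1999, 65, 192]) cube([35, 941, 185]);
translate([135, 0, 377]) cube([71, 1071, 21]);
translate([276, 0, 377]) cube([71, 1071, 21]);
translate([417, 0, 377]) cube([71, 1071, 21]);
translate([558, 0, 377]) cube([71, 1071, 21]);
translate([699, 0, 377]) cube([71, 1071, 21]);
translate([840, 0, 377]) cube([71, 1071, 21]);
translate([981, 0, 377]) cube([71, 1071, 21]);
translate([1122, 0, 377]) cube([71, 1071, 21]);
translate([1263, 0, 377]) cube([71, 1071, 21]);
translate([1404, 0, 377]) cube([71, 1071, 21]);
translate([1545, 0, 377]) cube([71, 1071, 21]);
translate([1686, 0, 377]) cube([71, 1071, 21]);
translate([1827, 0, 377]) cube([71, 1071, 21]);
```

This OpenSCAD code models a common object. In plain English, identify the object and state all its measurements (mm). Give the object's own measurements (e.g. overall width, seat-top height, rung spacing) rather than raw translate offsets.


A bed frame 2034 mm long (x) by 1071 mm wide (y). Four 65×65 mm corner posts, 511 mm tall, at the corners of the footprint. Four rails of 35 mm thickness and 185 mm height run between adjacent posts with their undersides at z = 192 mm, their outer faces flush with the outside of the frame (the two x-running rails run between the posts' inner faces; the two y-running rails run between the posts' inner faces). 13 slats, each 71 mm wide (x) and 21 mm thick, lie across the top of the two x-running rails, running the full 1071 mm width of the frame in y; along x they sit between the end posts with a 70 mm gap after the −x posts and between neighbouring slats, leaving 71 mm before the +x posts.


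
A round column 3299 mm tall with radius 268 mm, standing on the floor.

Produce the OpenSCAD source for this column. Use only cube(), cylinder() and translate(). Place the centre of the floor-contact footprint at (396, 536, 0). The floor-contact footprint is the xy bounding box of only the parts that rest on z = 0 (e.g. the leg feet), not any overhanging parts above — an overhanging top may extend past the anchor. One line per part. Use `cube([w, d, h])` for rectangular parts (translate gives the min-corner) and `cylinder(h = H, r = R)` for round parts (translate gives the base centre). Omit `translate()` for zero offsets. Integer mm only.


translate([396, 536, 0]) cylinder(h = 3299, r = 268);


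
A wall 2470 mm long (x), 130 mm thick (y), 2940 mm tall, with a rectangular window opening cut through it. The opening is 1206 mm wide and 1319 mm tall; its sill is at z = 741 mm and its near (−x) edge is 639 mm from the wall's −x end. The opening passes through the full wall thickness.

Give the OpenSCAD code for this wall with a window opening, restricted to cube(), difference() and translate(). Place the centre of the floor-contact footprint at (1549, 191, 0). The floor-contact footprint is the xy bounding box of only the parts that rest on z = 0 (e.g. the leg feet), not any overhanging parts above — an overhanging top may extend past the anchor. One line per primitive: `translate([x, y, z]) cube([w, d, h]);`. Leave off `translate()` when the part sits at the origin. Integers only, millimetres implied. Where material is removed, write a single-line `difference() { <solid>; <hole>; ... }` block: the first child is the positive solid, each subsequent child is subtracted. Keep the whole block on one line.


difference() { translate([314, 126, 0]) cube([2470, 130, 2940]); translate([953, 126, 741]) cube([1206, 130, 1319]); }


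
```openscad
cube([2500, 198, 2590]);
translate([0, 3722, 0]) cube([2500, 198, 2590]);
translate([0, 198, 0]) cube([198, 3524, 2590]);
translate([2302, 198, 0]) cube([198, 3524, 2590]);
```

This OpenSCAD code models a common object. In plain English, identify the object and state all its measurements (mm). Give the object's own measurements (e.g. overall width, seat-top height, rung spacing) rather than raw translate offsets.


The wall frame of a small rectangular building: four walls, each 2590 mm tall and 198 mm thick, enclosing a footprint 2500 mm (x) by 3920 mm (y) outside-to-outside, with no floor or roof. The front and back walls (the −y and +y sides) span the full width; the two side walls fit between them.


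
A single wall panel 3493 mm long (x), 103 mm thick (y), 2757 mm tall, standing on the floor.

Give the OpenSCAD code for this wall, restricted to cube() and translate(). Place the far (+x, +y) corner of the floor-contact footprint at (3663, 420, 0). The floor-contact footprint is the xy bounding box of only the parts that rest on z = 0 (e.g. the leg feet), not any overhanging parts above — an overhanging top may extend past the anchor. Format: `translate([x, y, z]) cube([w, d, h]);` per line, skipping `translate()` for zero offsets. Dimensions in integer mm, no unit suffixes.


translate([170, 317, 0]) cube([3493, 103, 2757]);


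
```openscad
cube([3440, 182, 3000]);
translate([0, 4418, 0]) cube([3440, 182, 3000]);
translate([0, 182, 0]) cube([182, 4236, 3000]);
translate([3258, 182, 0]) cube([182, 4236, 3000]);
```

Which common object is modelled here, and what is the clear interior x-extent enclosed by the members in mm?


A house (or room) frame. The interior width is 3076 mm.

Four 3000 mm walls enclosing a rectangle with no floor or roof — a room or house frame. Outside width is 3440 mm and wall thickness is 182 mm, so the interior width is 3440 − 2 × 182 = 3076 mm.


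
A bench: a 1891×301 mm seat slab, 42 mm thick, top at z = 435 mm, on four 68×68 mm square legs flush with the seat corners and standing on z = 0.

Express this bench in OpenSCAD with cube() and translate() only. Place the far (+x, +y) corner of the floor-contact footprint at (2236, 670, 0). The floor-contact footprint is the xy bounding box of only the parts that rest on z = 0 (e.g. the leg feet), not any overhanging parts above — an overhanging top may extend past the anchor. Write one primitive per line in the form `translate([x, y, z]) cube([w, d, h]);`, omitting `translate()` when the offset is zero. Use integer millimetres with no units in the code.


// leg_h = 435 − 42 = 393
translate([345, 369, 393]) cube([1891, 301, 42]);
translate([345, 369, 0]) cube([68, 68, 393]);
translate([345, 602, 0]) cube([68, 68, 393]);
translate([2168, 369, 0]) cube([68, 68, 393]);
translate([2168, 602, 0]) cube([68, 68, 393]);


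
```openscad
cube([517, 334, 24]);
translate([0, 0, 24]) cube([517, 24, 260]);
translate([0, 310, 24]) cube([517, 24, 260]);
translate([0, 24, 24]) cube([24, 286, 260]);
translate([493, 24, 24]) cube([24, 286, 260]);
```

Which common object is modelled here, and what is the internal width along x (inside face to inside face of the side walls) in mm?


An open box. The internal width is 469 mm.

A 517×334 base slab with four walls standing on it — an open box. The base is 517 mm wide and the walls are 24 mm thick, so the internal width is 517 − 2 × 24 = 469 mm.


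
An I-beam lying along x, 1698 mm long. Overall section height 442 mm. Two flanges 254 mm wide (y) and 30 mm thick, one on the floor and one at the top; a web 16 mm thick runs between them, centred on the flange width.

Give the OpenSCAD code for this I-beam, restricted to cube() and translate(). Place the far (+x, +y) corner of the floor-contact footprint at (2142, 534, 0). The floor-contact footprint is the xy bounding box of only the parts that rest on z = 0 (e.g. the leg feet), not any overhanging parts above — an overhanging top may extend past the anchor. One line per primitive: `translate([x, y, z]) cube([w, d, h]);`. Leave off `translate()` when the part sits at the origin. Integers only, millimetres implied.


translate([444, 280, 0]) cube([1698, 254, 30]);
translate([444, 399, 30]) cube([1698, 16, 382]);
translate([444, 280, 412]) cube([1698, 254, 30]);


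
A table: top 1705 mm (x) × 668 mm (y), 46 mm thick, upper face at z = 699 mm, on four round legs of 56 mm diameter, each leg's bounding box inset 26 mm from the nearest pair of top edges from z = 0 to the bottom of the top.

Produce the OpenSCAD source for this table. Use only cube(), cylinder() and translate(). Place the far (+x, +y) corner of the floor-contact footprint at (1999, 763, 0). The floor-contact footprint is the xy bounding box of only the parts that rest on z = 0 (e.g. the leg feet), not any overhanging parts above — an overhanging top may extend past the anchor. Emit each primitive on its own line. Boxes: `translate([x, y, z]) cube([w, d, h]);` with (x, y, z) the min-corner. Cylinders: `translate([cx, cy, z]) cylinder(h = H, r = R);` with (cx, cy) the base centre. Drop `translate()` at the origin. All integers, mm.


translate([320, 121, 653]) cube([1705, 668, 46]);
translate([374, 175, 0]) cylinder(h = 653, r = 28);
translate([1971, 175, 0]) cylinder(h = 653, r = 28);
translate([374, 735, 0]) cylinder(h = 653, r = 28);
translate([1971, 735, 0]) cylinder(h = 653, r = 28);


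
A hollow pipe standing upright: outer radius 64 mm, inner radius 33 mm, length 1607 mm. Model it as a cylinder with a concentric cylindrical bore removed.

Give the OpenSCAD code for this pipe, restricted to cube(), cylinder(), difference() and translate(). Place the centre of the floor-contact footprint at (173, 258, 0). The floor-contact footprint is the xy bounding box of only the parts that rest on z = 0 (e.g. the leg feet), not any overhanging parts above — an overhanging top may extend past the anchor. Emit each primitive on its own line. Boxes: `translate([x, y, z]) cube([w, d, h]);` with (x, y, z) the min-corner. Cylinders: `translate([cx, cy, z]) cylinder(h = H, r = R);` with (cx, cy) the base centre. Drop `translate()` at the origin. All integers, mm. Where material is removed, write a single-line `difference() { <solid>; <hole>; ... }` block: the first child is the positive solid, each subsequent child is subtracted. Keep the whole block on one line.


difference() { translate([173, 258, 0]) cylinder(h = 1607, r = 64); translate([173, 258, 0]) cylinder(h = 1607, r = 33); }


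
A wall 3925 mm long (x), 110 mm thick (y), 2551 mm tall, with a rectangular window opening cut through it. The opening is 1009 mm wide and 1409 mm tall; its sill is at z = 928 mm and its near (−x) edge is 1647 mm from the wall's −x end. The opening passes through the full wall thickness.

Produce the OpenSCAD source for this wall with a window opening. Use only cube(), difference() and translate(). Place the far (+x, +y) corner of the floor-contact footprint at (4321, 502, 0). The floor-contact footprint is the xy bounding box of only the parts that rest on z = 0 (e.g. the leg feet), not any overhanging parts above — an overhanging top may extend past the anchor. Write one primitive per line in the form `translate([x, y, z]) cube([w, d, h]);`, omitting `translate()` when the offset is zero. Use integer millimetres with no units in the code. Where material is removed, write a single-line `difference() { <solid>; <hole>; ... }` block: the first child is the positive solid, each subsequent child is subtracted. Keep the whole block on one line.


difference() { translate([396, 392, 0]) cube([3925, 110, 2551]); translate([2043, 392, 928]) cube([1009, 110, 1409]); }


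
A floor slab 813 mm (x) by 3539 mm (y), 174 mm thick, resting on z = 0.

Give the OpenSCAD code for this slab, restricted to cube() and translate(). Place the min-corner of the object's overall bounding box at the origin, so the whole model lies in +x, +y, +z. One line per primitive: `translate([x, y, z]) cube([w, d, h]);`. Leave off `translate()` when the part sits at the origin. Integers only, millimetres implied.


cube([813, 3539, 174]);


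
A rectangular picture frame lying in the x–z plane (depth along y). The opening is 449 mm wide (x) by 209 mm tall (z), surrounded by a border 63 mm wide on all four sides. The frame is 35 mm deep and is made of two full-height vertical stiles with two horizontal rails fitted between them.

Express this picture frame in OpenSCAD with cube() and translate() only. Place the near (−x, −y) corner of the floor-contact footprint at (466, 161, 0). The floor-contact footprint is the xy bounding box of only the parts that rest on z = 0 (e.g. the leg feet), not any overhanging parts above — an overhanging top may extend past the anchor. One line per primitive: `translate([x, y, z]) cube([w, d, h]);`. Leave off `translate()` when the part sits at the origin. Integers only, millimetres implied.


translate([466, 161, 0]) cube([63, 35, 335]);
translate([978, 161, 0]) cube([63, 35, 335]);
translate([529, 161, 0]) cube([449, 35, 63]);
translate([529, 161, 272]) cube([449, 35, 63]);


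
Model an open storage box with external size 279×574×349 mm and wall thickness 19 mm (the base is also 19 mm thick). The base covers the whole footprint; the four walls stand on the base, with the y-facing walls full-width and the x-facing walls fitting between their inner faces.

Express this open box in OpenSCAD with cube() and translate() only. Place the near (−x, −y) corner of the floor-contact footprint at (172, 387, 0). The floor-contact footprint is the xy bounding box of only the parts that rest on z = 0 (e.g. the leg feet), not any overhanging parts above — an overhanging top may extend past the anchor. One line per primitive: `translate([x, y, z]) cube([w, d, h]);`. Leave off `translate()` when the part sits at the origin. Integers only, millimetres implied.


translate([172, 387, 0]) cube([279, 574, 19]);
translate([172, 387, 19]) cube([279, 19, 330]);
translate([172, 942, 19]) cube([279, 19, 330]);
translate([172, 406, 19]) cube([19, 536, 330]);
translate([432, 406, 19]) cube([19, 536, 330]);


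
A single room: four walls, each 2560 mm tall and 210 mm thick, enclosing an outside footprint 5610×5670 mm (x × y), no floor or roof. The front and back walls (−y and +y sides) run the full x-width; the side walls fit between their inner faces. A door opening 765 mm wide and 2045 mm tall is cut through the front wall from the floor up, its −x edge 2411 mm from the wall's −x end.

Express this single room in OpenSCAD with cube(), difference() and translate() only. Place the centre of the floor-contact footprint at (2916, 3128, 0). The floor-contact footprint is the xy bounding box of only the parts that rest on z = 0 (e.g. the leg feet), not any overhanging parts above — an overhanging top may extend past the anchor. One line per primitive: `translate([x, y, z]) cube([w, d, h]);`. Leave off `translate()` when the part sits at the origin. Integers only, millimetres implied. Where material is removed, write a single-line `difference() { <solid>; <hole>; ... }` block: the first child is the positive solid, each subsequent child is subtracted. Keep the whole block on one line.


difference() { translate([111, 293, 0]) cube([5610, 210, 2560]); translate([2522, 293, 0]) cube([765, 210, 2045]); }
translate([111, 5753, 0]) cube([5610, 210, 2560]);
translate([111, 503, 0]) cube([210, 5250, 2560]);
translate([5511, 503, 0]) cube([210, 5250, 2560]);


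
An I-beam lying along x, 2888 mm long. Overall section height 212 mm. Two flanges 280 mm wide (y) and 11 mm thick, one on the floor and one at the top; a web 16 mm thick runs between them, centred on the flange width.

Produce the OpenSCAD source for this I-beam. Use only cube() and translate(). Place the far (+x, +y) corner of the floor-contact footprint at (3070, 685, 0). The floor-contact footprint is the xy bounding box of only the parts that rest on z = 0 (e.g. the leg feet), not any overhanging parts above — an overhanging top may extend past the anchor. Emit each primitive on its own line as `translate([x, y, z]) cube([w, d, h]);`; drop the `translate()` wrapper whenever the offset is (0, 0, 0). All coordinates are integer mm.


translate([182, 405, 0]) cube([2888, 280, 11]);
translate([182, 537, 11]) cube([2888, 16, 190]);
translate([182, 405, 201]) cube([2888, 280, 11]);


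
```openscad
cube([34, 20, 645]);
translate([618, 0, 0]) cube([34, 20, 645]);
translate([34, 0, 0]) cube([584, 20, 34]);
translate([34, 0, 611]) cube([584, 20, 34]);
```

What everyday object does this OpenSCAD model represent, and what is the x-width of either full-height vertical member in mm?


A picture frame. The border width is 34 mm.

Four thin pieces enclosing a rectangular opening — a picture frame. The two full-height stiles are 645 mm tall; the top rail sits at z = 611 and is 34 mm tall, so the border above the opening is 645 − 611 = 34 mm, matching the stile x-width.


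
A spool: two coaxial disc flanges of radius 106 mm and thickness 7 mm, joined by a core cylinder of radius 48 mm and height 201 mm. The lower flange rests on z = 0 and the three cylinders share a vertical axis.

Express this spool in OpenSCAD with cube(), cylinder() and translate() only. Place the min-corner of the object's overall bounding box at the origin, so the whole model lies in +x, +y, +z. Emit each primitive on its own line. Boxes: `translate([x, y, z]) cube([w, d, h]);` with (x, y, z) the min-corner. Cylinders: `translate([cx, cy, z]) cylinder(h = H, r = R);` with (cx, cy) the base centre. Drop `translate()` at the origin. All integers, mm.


translate([106, 106, 0]) cylinder(h = 7, r = 106);
translate([106, 106, 7]) cylinder(h = 201, r = 48);
translate([106, 106, 208]) cylinder(h = 7, r = 106);


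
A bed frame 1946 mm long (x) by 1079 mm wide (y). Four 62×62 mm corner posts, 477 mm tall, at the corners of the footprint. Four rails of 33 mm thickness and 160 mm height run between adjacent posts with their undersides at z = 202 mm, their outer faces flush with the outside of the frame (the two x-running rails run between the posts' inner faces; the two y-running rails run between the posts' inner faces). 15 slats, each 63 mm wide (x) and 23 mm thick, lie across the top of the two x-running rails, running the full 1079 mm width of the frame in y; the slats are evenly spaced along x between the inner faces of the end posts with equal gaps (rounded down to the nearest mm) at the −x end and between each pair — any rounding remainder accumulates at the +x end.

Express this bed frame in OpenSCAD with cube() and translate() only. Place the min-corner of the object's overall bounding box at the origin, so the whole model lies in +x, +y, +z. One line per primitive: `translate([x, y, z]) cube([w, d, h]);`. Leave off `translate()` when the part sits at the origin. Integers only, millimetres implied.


cube([62, 62, 477]);
translate([0, 1017, 0]) cube([62, 62, 477]);
translate([1884, 0, 0]) cube([62, 62, 477]);
translate([1884, 1017, 0]) cube([62, 62, 477]);
translate([62, 0, 202]) cube([1822, 33, 160]);
translate([62, 1046, 202]) cube([1822, 33, 160]);
translate([0, 62, 202]) cube([33, 955, 160]);
translate([1913, 62, 202]) cube([33, 955, 160]);
translate([116, 0, 362]) cube([63, 1079, 23]);
translate([233, 0, 362]) cube([63, 1079, 23]);
translate([350, 0, 362]) cube([63, 1079, 23]);
translate([467, 0, 362]) cube([63, 1079, 23]);
translate([584, 0, 362]) cube([63, 1079, 23]);
translate([701, 0, 362]) cube([63, 1079, 23]);
translate([818, 0, 362]) cube([63, 1079, 23]);
translate([935, 0, 362]) cube([63, 1079, 23]);
translate([1052, 0, 362]) cube([63, 1079, 23]);
translate([1169, 0, 362]) cube([63, 1079, 23]);
translate([1286, 0, 362]) cube([63, 1079, 23]);
translate([1403, 0, 362]) cube([63, 1079, 23]);
translate([1520, 0, 362]) cube([63, 1079, 23]);
translate([1637, 0, 362]) cube([63, 1079, 23]);
translate([1754, 0, 362]) cube([63, 1079, 23]);


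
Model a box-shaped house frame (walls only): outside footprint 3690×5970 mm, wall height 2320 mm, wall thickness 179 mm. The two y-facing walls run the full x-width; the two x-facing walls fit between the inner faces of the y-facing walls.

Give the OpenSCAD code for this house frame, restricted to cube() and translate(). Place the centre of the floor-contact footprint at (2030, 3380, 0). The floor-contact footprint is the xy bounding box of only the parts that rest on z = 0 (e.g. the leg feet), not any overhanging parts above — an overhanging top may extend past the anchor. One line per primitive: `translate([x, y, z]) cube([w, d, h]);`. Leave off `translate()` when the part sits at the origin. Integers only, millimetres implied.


translate([185, 395, 0]) cube([3690, 179, 2320]);
translate([185, 6186, 0]) cube([3690, 179, 2320]);
translate([185, 574, 0]) cube([179, 5612, 2320]);
translate([3696, 574, 0]) cube([179, 5612, 2320]);


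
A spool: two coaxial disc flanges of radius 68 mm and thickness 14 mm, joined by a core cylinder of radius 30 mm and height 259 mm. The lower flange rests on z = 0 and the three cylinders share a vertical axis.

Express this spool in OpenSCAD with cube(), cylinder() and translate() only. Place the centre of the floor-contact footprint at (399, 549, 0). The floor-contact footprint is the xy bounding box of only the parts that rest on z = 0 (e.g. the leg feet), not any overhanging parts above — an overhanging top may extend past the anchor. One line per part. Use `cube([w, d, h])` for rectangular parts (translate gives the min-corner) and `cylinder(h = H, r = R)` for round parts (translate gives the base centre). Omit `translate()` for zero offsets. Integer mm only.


translate([399, 549, 0]) cylinder(h = 14, r = 68);
translate([399, 549, 14]) cylinder(h = 259, r = 30);
translate([399, 549, 273]) cylinder(h = 14, r = 68);


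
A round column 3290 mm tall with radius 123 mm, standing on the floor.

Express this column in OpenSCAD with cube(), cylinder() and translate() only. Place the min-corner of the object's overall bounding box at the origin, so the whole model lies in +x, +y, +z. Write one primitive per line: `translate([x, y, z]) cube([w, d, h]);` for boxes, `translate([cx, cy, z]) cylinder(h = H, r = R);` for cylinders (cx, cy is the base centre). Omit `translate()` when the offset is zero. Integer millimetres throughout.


translate([123, 123, 0]) cylinder(h = 3290, r = 123);


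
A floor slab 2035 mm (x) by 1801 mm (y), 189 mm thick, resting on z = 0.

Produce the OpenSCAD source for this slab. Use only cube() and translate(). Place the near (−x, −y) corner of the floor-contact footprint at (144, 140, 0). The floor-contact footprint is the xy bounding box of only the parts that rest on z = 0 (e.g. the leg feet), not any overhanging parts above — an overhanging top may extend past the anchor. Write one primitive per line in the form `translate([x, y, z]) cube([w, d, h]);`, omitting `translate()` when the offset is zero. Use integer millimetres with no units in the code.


translate([144, 140, 0]) cube([2035, 1801, 189]);


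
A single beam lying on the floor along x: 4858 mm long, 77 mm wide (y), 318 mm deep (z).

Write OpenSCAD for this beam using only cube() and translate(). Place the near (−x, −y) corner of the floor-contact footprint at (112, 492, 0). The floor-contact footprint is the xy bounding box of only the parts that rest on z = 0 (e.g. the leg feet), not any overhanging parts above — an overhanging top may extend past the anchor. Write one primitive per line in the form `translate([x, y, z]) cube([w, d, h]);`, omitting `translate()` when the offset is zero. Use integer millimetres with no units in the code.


translate([112, 492, 0]) cube([4858, 77, 318]);


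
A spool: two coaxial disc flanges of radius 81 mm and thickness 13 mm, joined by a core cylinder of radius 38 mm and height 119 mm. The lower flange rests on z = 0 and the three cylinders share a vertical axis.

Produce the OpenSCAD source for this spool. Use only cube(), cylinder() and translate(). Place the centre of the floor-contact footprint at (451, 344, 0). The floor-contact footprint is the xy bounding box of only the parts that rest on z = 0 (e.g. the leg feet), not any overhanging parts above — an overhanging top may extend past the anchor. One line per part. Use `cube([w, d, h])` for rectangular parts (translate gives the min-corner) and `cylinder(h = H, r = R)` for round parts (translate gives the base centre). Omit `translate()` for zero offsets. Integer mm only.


translate([451, 344, 0]) cylinder(h = 13, r = 81);
translate([451, 344, 13]) cylinder(h = 119, r = 38);
translate([451, 344, 132]) cylinder(h = 13, r = 81);


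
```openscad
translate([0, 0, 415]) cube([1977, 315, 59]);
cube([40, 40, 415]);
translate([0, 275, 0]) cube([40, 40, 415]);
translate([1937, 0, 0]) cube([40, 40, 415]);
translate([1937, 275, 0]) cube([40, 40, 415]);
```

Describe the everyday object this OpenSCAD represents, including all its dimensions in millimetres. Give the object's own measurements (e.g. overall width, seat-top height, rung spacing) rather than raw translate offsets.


A bench: a 1977×315 mm seat slab, 59 mm thick, top at z = 474 mm, on four 40×40 mm square legs flush with the seat corners and standing on z = 0.


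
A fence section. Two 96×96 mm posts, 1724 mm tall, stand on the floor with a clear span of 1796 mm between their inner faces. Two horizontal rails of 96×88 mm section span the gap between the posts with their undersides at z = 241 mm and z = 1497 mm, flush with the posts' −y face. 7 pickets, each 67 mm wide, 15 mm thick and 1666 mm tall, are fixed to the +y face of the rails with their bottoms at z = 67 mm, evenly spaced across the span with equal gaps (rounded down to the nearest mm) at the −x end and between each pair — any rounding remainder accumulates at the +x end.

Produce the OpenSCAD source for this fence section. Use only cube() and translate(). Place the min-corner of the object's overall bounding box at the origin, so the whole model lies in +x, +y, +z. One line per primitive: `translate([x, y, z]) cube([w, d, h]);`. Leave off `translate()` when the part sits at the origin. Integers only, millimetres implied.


cube([96, 96, 1724]);
translate([1892, 0, 0]) cube([96, 96, 1724]);
translate([96, 0, 241]) cube([1796, 96, 88]);
translate([96, 0, 1497]) cube([1796, 96, 88]);
translate([261, 96, 67]) cube([67, 15, 1666]);
translate([493, 96, 67]) cube([67, 15, 1666]);
translate([725, 96, 67]) cube([67, 15, 1666]);
translate([957, 96, 67]) cube([67, 15, 1666]);
translate([1189, 96, 67]) cube([67, 15, 1666]);
translate([1421, 96, 67]) cube([67, 15, 1666]);
translate([1653, 96, 67]) cube([67, 15, 1666]);


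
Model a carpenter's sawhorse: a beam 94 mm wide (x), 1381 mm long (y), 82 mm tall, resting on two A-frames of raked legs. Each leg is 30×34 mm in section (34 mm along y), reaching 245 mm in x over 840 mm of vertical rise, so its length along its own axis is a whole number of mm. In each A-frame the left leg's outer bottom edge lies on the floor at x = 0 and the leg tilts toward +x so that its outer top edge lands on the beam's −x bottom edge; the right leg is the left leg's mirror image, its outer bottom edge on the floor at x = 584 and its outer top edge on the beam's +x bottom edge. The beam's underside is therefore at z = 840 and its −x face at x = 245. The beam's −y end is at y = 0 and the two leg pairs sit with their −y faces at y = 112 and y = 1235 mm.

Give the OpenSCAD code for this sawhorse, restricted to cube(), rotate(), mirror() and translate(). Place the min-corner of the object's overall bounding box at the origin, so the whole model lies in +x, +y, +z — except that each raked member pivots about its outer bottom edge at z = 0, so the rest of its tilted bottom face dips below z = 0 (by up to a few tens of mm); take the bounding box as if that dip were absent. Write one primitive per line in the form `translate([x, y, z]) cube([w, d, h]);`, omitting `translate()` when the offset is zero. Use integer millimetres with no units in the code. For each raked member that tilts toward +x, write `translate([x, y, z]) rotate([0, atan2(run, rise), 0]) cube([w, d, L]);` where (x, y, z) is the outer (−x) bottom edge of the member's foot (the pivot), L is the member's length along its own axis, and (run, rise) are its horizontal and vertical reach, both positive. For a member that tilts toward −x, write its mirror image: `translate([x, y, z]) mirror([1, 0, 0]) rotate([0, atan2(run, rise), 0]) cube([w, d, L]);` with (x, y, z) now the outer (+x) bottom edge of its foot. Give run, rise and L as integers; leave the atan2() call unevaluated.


translate([245, 0, 840]) cube([94, 1381, 82]);
translate([0, 112, 0]) rotate([0, atan2(245, 840), 0]) cube([30, 34, 875]);
translate([584, 112, 0]) mirror([1, 0, 0]) rotate([0, atan2(245, 840), 0]) cube([30, 34, 875]);
translate([0, 1235, 0]) rotate([0, atan2(245, 840), 0]) cube([30, 34, 875]);
translate([584, 1235, 0]) mirror([1, 0, 0]) rotate([0, atan2(245, 840), 0]) cube([30, 34, 875]);


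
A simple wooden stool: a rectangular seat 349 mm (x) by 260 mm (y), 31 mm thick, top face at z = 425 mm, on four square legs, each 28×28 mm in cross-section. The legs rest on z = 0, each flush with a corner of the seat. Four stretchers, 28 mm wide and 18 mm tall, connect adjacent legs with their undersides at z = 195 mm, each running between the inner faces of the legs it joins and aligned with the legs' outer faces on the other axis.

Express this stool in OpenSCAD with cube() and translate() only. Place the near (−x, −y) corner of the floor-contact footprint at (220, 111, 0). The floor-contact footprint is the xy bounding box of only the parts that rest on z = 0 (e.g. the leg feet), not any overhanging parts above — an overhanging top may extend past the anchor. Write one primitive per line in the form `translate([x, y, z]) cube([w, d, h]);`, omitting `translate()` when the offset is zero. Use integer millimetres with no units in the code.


// leg_h = 425 - 31 = 394
// stretcher span = 349 - 2*28 = 293
translate([220, 111, 394]) cube([349, 260, 31]);
translate([220, 111, 0]) cube([28, 28, 394]);
translate([541, 111, 0]) cube([28, 28, 394]);
translate([220, 343, 0]) cube([28, 28, 394]);
translate([541, 343, 0]) cube([28, 28, 394]);
translate([248, 111, 195]) cube([293, 28, 18]);
translate([248, 343, 195]) cube([293, 28, 18]);
translate([220, 139, 195]) cube([28, 204, 18]);
translate([541, 139, 195]) cube([28, 204, 18]);


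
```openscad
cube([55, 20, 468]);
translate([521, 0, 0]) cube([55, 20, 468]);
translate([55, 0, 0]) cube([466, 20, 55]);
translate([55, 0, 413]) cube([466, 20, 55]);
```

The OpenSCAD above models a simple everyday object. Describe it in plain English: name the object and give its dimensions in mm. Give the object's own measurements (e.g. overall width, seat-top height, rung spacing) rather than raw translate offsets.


A rectangular picture frame lying in the x–z plane (depth along y). The opening is 466 mm wide (x) by 358 mm tall (z), surrounded by a border 55 mm wide on all four sides. The frame is 20 mm deep and is made of two full-height vertical stiles with two horizontal rails fitted between them.


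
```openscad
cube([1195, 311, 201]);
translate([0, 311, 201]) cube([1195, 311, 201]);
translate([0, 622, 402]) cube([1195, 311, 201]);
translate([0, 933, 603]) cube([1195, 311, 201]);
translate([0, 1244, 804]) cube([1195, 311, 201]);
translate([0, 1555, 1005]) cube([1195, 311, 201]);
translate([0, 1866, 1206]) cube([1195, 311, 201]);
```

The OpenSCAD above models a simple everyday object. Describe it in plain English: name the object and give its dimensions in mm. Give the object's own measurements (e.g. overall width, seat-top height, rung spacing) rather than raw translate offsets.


A straight staircase of 7 solid steps. Each step is 1195 mm wide (x), 311 mm deep (y, the going) and 201 mm tall (the rise). The first step rests on the floor; each subsequent step sits one going further in +y and one rise higher in +z, directly behind and above the previous step with no overlap.


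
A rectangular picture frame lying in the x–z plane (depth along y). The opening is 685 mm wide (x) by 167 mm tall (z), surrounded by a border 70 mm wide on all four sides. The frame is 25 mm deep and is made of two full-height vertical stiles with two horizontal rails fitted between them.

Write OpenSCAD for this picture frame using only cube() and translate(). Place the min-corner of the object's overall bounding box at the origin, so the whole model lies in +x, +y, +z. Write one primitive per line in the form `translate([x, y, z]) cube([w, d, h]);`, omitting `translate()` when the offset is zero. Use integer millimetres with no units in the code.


cube([70, 25, 307]);
translate([755, 0, 0]) cube([70, 25, 307]);
translate([70, 0, 0]) cube([685, 25, 70]);
translate([70, 0, 237]) cube([685, 25, 70]);


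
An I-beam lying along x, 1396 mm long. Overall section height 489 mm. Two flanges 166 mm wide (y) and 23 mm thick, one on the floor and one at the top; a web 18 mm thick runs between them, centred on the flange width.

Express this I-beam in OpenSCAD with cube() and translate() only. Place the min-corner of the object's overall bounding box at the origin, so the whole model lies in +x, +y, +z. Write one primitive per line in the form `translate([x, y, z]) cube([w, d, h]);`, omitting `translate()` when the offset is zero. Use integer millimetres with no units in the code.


cube([1396, 166, 23]);
translate([0, 74, 23]) cube([1396, 18, 443]);
translate([0, 0, 466]) cube([1396, 166, 23]);


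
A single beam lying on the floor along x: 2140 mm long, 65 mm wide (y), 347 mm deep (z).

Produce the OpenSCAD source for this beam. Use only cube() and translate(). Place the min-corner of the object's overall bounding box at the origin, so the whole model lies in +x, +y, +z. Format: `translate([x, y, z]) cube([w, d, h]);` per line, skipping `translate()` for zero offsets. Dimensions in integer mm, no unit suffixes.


cube([2140, 65, 347]);


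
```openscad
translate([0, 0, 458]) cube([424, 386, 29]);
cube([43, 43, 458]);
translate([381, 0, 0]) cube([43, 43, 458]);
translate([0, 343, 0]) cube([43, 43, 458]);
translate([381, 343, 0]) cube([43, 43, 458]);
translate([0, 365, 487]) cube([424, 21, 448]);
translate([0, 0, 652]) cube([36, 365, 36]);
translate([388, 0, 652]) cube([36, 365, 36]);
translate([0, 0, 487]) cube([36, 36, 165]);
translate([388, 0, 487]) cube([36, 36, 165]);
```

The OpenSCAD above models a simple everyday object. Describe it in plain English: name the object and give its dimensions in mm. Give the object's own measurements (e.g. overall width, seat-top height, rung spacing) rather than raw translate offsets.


A chair. The seat is a 424×386×29 mm slab with its top at z = 487 mm, on four 43×43 mm corner legs (flush with the seat edges, standing on z = 0). A flat backrest 21 mm thick, 448 mm tall, spans the full seat width and rises from the seat top along its +y edge, rear face flush with the rear of the seat. Two armrests of 36×36 mm section run along each side from the seat's front edge to the front of the backrest, top faces 201 mm above the seat top and outer faces flush with the seat's x-edges; a 36×36 mm post under the front of each armrest stands on the seat at the front corner.


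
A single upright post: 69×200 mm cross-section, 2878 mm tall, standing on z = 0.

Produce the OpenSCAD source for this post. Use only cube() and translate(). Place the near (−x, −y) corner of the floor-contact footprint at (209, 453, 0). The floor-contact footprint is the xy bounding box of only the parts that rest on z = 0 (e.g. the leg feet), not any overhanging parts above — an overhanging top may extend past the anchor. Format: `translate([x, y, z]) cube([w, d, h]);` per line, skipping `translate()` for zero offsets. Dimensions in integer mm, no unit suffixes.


translate([209, 453, 0]) cube([69, 200, 2878]);


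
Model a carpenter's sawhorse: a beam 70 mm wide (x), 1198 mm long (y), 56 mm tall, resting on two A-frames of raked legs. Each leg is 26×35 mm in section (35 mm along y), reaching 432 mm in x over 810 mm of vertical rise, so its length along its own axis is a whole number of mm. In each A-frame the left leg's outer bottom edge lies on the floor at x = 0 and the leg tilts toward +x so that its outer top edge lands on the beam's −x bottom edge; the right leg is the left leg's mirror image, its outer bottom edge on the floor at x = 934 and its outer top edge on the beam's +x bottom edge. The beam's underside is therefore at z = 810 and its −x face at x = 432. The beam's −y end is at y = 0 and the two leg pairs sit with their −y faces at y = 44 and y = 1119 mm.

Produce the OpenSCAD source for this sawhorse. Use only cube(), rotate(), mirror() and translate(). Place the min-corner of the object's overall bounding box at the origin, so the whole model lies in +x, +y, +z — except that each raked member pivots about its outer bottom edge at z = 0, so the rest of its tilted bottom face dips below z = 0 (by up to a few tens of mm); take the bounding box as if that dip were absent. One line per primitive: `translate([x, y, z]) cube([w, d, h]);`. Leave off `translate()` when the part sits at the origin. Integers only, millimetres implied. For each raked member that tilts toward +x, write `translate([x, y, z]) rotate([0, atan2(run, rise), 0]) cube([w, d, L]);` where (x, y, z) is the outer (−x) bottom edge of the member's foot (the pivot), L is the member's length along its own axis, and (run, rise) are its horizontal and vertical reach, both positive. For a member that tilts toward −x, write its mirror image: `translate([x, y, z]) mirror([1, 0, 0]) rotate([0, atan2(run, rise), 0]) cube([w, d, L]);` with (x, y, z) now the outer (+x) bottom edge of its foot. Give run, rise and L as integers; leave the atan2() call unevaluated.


translate([432, 0, 810]) cube([70, 1198, 56]);
translate([0, 44, 0]) rotate([0, atan2(432, 810), 0]) cube([26, 35, 918]);
translate([934, 44, 0]) mirror([1, 0, 0]) rotate([0, atan2(432, 810), 0]) cube([26, 35, 918]);
translate([0, 1119, 0]) rotate([0, atan2(432, 810), 0]) cube([26, 35, 918]);
translate([934, 1119, 0]) mirror([1, 0, 0]) rotate([0, atan2(432, 810), 0]) cube([26, 35, 918]);


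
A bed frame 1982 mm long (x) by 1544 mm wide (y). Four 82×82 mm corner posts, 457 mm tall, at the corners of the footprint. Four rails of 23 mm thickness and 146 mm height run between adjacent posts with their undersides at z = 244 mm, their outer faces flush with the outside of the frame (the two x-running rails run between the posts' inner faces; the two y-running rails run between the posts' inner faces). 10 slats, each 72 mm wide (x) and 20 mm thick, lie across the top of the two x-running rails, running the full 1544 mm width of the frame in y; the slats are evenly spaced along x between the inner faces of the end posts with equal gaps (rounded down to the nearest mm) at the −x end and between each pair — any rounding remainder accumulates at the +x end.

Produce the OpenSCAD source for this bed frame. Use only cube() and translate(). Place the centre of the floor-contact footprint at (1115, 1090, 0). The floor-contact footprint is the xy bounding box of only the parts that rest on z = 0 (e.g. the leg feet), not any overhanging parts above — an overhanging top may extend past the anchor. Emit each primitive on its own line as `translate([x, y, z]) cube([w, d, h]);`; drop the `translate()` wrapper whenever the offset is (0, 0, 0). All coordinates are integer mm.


translate([124, 318, 0]) cube([82, 82, 457]);
translate([124, 1780, 0]) cube([82, 82, 457]);
translate([2024, 318, 0]) cube([82, 82, 457]);
translate([2024, 1780, 0]) cube([82, 82, 457]);
translate([206, 318, 244]) cube([1818, 23, 146]);
translate([206, 1839, 244]) cube([1818, 23, 146]);
translate([124, 400, 244]) cube([23, 1380, 146]);
translate([2083, 400, 244]) cube([23, 1380, 146]);
translate([305, 318, 390]) cube([72, 1544, 20]);
translate([476, 318, 390]) cube([72, 1544, 20]);
translate([647, 318, 390]) cube([72, 1544, 20]);
translate([818, 318, 390]) cube([72, 1544, 20]);
translate([989, 318, 390]) cube([72, 1544, 20]);
translate([1160, 318, 390]) cube([72, 1544, 20]);
translate([1331, 318, 390]) cube([72, 1544, 20]);
translate([1502, 318, 390]) cube([72, 1544, 20]);
translate([1673, 318, 390]) cube([72, 1544, 20]);
translate([1844, 318, 390]) cube([72, 1544, 20]);
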